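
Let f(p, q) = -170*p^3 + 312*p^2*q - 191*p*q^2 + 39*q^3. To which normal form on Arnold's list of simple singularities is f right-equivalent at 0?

D_4

The Hessian of f at 0 is [[0, 0], [0, 0]] with rank 0, so corank 2. A Groebner basis of the Jacobian ideal J(f) in C{p,q} is {q^3, p^2 - 23*q^2/66, p*q - 13*q^2/22}; counting standard monomials gives mu = 4. Corank 2; j^3 = -(5*p - 3*q)*(34*p^2 - 42*p*q + 13*q^2) splits into three distinct lines over C (the quadratic factor has nonzero discriminant), so D_4.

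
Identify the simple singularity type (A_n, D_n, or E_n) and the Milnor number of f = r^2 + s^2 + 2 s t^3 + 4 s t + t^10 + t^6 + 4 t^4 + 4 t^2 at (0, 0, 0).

Type A_9, Milnor number mu = 9.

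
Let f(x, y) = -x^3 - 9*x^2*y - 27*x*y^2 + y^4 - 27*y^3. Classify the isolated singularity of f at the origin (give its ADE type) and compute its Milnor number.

Type E_6, Milnor number mu = 6.

The Hessian of f at 0 is [[0, 0], [0, 0]] with rank 0, so corank 2. A Groebner basis of the Jacobian ideal J(f) in C{x,y} is {y^3, x^2 + 6*x*y + 9*y^2}; counting standard monomials gives mu = 6. Corank 2; j^3 = -(x + 3*y)^3 is a perfect cube, so E-series; the 4-jet and mu = 6 give E_6.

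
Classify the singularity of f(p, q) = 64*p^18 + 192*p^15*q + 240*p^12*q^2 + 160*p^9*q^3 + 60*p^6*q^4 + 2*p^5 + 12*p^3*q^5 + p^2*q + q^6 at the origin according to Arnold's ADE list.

The Hessian of f at 0 has rank 0. Corank 2; j^3 = p^2*q has shape L^2 M (L != M), so D-series; mu = 7 gives D_7.

D_{7}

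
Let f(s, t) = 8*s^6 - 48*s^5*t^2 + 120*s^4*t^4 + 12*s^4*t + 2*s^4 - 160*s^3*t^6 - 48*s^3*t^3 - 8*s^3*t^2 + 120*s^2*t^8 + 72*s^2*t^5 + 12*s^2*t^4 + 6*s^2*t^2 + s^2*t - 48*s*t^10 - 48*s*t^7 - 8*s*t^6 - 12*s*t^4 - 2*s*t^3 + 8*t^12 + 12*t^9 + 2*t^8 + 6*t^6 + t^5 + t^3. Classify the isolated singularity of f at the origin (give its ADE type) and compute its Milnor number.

The Hessian of f at 0 has rank 0. Corank 2; j^3 = t*(s^2 + t^2) splits into three distinct lines over C (the quadratic factor has nonzero discriminant), so D_4.

Type D4, Milnor number mu = 4.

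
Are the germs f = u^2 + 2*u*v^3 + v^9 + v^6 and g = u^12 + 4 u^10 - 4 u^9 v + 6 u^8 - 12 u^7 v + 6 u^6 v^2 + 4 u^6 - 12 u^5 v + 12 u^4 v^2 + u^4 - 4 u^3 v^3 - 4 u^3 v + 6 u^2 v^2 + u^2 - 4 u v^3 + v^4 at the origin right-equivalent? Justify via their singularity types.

No.

The Hessian of f at 0 has rank 1. Corank 1: A-series; mu = 8 gives A_8. The Hessian of g at 0 has rank 1. Corank 1: A-series; mu = 3 gives A_3. f is A_8 but g is A_3, hence not right-equivalent.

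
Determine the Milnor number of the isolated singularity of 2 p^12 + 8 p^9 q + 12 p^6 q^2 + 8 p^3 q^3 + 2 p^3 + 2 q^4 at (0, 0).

6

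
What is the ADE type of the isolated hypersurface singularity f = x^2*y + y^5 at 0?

D_{6}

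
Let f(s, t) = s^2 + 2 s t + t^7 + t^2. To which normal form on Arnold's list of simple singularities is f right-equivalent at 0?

A6

The Hessian of f at 0 is [[2, 2], [2, 2]] with rank 1, so corank 1. A Groebner basis of the Jacobian ideal J(f) in C{s,t} is {t^6, s + t}; counting standard monomials gives mu = 6. Corank 1: A-series; mu = 6 gives A_6.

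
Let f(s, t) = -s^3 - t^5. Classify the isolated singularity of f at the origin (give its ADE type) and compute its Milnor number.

The Hessian of f at 0 is [[0, 0], [0, 0]] with rank 0, so corank 2. A Groebner basis of the Jacobian ideal J(f) in C{s,t} is {t^4, s^2}; counting standard monomials gives mu = 8. Corank 2; j^3 = -s^3 is a perfect cube, so E-series; the 5-jet and mu = 8 give E_8.

Type E_8, Milnor number mu = 8.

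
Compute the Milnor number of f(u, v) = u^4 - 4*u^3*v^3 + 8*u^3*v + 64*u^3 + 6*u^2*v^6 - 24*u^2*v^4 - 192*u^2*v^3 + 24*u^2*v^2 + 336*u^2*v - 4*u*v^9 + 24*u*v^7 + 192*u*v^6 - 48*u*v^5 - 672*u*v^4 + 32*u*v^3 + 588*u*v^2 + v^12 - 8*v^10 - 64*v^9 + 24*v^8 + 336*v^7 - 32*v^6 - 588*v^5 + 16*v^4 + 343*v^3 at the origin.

6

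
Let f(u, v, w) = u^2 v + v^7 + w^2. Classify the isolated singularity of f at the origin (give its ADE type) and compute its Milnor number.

The Hessian of f at 0 has rank 1. Corank 2; j^3 = u^2*v has shape L^2 M (L != M), so D-series; mu = 8 gives D_8.

Type D_{8}, Milnor number mu = 8.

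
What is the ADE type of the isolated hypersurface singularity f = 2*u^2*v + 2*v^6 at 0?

D_{7}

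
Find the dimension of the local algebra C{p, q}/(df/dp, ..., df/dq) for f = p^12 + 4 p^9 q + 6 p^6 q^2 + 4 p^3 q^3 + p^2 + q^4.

The Hessian of f at 0 has rank 1. Corank 1: A-series; mu = 3 gives A_3.

3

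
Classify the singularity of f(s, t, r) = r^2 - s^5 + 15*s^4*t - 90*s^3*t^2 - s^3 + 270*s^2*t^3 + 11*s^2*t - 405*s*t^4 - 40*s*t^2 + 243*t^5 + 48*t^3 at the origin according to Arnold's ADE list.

The Hessian of f at 0 is [[0, 0, 0], [0, 0, 0], [0, 0, 2]] with rank 1, so corank 2. A Groebner basis of the Jacobian ideal J(f) in C{s,t,r} is {-s*t/5 + t^4 + 4*t^2/5, s*t^2 - 4*t^3, s^2 - 7*s*t + 12*t^2, r}; counting standard monomials gives mu = 6. Corank 2; j^3 = -(s - 4*t)^2*(s - 3*t) has shape L^2 M (L != M), so D-series; mu = 6 gives D_6.

D_6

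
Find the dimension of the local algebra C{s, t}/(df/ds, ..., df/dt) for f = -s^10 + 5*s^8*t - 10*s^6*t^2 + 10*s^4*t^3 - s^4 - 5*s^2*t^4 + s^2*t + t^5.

6

The Hessian of f at 0 is [[0, 0], [0, 0]] with rank 0, so corank 2. A Groebner basis of the Jacobian ideal J(f) in C{s,t} is {s^2/5 + t^4, s^3, s*t}; counting standard monomials gives mu = 6. Corank 2; j^3 = s^2*t has shape L^2 M (L != M), so D-series; mu = 6 gives D_6.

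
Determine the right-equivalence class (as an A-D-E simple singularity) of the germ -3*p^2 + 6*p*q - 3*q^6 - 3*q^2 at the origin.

The Hessian of f at 0 has rank 1. Corank 1: A-series; mu = 5 gives A_5.

A_{5}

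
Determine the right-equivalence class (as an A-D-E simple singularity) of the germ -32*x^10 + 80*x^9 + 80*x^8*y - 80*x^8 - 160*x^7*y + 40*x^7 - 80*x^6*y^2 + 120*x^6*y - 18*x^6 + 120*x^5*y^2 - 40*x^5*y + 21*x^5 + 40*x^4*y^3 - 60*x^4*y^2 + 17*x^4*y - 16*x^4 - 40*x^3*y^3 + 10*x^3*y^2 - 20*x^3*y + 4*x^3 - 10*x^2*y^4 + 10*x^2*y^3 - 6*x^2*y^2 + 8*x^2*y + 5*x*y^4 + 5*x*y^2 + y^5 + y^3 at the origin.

D_{6}

The Hessian of f at 0 has rank 0. Corank 2; j^3 = (x + y)*(2*x + y)^2 has shape L^2 M (L != M), so D-series; mu = 6 gives D_6.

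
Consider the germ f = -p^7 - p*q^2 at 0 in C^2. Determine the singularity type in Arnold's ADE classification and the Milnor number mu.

Type D8, Milnor number mu = 8.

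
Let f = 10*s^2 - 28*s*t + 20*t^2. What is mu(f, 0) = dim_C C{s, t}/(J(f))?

1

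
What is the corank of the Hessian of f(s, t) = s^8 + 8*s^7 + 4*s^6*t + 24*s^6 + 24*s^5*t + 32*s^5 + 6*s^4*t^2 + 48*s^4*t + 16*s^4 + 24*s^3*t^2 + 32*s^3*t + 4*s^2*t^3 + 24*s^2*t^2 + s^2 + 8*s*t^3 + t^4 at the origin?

The Hessian at 0 is [[2, 0], [0, 0]] of rank 1; hence corank 1.

1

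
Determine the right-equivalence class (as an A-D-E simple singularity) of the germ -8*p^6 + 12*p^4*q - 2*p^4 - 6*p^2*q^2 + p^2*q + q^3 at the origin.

D4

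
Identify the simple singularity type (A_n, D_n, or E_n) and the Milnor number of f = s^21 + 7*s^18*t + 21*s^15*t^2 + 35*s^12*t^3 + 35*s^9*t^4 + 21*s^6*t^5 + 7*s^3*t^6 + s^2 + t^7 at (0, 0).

The Hessian of f at 0 has rank 1. Corank 1: A-series; mu = 6 gives A_6.

Type A_6, Milnor number mu = 6.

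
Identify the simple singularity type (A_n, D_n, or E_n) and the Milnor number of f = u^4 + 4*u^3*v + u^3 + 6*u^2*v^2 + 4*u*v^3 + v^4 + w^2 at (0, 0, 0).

Type E_{6}, Milnor number mu = 6.

The Hessian of f at 0 has rank 1. Corank 2; j^3 = u^3 is a perfect cube, so E-series; the 4-jet and mu = 6 give E_6.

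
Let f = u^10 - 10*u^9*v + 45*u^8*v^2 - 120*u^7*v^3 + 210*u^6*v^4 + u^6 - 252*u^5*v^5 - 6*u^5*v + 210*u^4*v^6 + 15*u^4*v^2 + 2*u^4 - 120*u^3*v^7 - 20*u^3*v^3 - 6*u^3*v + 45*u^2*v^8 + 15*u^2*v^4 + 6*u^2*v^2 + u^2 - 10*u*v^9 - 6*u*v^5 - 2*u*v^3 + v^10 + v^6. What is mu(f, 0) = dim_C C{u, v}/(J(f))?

9

The Hessian of f at 0 is [[2, 0], [0, 0]] with rank 1, so corank 1. A Groebner basis of the Jacobian ideal J(f) in C{u,v} is {-4*u*v^2 - u + v^5 + v^3, u^2/2 + u*v^3 + u*v/2 - v^4/2, u^3, u^2*v - u*v^2 - u/3 + v^3/3}; counting standard monomials gives mu = 9. Corank 1: A-series; mu = 9 gives A_9.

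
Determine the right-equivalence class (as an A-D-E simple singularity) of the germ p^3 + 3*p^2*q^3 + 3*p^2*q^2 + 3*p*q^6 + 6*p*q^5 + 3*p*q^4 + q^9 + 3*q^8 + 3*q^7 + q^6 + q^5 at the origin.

E_{8}

The Hessian of f at 0 has rank 0. Corank 2; j^3 = p^3 is a perfect cube, so E-series; the 5-jet and mu = 8 give E_8.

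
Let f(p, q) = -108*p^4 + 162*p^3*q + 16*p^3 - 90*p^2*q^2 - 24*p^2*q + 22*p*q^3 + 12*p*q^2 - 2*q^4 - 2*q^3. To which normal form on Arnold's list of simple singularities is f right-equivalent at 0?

The Hessian of f at 0 has rank 0. Corank 2; j^3 = 2*(2*p - q)^3 is a perfect cube, so E-series; the 4-jet and mu = 7 give E_7.

E7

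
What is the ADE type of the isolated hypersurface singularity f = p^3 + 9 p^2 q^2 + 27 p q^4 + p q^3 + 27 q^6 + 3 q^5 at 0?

E7

The Hessian of f at 0 has rank 0. Corank 2; j^3 = p^3 is a perfect cube, so E-series; the 4-jet and mu = 7 give E_7.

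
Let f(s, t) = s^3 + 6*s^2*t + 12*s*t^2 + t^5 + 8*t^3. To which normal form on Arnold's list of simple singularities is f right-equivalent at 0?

The Hessian of f at 0 is [[0, 0], [0, 0]] with rank 0, so corank 2. A Groebner basis of the Jacobian ideal J(f) in C{s,t} is {t^4, s^2 + 4*s*t + 4*t^2}; counting standard monomials gives mu = 8. Corank 2; j^3 = (s + 2*t)^3 is a perfect cube, so E-series; the 5-jet and mu = 8 give E_8.

E_{8}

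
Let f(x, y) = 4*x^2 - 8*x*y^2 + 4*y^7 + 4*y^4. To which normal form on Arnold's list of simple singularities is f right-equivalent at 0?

A_{6}

The Hessian of f at 0 is [[8, 0], [0, 0]] with rank 1, so corank 1. A Groebner basis of the Jacobian ideal J(f) in C{x,y} is {x^3, -x + y^2}; counting standard monomials gives mu = 6. Corank 1: A-series; mu = 6 gives A_6.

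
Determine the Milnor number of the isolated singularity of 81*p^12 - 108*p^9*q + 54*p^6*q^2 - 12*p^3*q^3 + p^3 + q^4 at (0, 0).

6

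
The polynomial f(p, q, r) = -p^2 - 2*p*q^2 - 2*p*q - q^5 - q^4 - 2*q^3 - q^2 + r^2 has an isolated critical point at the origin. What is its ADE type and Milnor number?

Type A4, Milnor number mu = 4.

The Hessian of f at 0 has rank 2. Corank 1: A-series; mu = 4 gives A_4.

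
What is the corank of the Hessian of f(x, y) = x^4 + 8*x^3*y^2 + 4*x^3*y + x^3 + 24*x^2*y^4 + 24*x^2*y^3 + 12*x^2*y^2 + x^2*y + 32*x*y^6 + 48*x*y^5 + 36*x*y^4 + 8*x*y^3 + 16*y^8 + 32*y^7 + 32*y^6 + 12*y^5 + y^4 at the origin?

The Hessian at 0 is [[0, 0], [0, 0]] of rank 0; hence corank 2.

2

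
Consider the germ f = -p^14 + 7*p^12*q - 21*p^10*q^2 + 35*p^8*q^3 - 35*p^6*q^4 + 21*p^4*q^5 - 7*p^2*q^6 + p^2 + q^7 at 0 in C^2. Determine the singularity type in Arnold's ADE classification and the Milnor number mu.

Type A_6, Milnor number mu = 6.

The Hessian of f at 0 is [[2, 0], [0, 0]] with rank 1, so corank 1. A Groebner basis of the Jacobian ideal J(f) in C{p,q} is {q^6, p}; counting standard monomials gives mu = 6. Corank 1: A-series; mu = 6 gives A_6.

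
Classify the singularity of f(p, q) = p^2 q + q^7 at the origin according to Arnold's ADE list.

The Hessian of f at 0 is [[0, 0], [0, 0]] with rank 0, so corank 2. A Groebner basis of the Jacobian ideal J(f) in C{p,q} is {p^2/7 + q^6, p^3, p*q}; counting standard monomials gives mu = 8. Corank 2; j^3 = p^2*q has shape L^2 M (L != M), so D-series; mu = 8 gives D_8.

D_{8}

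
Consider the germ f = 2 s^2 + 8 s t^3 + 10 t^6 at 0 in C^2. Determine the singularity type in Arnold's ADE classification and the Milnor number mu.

Type A_5, Milnor number mu = 5.

The Hessian of f at 0 is [[4, 0], [0, 0]] with rank 1, so corank 1. A Groebner basis of the Jacobian ideal J(f) in C{s,t} is {s*t^2, s/2 + t^3, s^2}; counting standard monomials gives mu = 5. Corank 1: A-series; mu = 5 gives A_5.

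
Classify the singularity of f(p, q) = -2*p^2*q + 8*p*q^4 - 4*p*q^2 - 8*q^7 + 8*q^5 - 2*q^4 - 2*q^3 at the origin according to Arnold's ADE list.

D_5

The Hessian of f at 0 has rank 0. Corank 2; j^3 = -2*q*(p + q)^2 has shape L^2 M (L != M), so D-series; mu = 5 gives D_5.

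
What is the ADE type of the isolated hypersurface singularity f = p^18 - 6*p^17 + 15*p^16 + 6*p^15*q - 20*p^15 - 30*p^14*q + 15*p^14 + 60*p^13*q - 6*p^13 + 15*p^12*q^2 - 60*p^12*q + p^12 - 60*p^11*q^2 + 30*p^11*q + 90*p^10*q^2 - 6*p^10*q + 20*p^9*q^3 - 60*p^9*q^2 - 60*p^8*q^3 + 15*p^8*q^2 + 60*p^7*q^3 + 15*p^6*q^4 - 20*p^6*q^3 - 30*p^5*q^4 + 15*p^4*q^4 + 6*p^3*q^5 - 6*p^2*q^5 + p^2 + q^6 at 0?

A_{5}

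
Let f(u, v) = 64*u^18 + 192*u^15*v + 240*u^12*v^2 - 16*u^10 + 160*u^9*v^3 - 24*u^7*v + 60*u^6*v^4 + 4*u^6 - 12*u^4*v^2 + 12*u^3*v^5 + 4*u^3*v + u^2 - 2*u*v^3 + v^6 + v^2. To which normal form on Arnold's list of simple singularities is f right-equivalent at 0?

A1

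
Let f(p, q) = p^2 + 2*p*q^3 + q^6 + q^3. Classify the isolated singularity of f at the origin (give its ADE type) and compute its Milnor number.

Type A_2, Milnor number mu = 2.

The Hessian of f at 0 is [[2, 0], [0, 0]] with rank 1, so corank 1. A Groebner basis of the Jacobian ideal J(f) in C{p,q} is {q^2, p}; counting standard monomials gives mu = 2. Corank 1: A-series; mu = 2 gives A_2.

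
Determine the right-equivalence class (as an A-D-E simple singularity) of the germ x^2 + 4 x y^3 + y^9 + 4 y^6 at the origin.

The Hessian of f at 0 is [[2, 0], [0, 0]] with rank 1, so corank 1. A Groebner basis of the Jacobian ideal J(f) in C{x,y} is {x^2*y^2, x^3, x/2 + y^3}; counting standard monomials gives mu = 8. Corank 1: A-series; mu = 8 gives A_8.

A8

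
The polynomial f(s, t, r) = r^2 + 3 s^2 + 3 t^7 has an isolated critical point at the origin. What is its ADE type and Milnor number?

Type A_6, Milnor number mu = 6.

The Hessian of f at 0 has rank 2. Corank 1: A-series; mu = 6 gives A_6.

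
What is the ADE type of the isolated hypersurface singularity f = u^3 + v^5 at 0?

The Hessian of f at 0 has rank 0. Corank 2; j^3 = u^3 is a perfect cube, so E-series; the 5-jet and mu = 8 give E_8.

E_8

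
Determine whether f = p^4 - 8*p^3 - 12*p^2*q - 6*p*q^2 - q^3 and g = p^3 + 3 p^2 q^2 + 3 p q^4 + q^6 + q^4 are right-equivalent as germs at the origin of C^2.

Yes.

The Hessian of f at 0 has rank 0. Corank 2; j^3 = -(2*p + q)^3 is a perfect cube, so E-series; the 4-jet and mu = 6 give E_6. The Hessian of g at 0 has rank 0. Corank 2; j^3 = p^3 is a perfect cube, so E-series; the 4-jet and mu = 6 give E_6. Both have type E_6, hence right-equivalent.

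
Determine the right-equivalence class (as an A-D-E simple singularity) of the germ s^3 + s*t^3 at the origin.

E_7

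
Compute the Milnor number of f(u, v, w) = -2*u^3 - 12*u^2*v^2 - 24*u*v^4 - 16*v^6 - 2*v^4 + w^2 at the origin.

The Hessian of f at 0 is [[0, 0, 0], [0, 0, 0], [0, 0, 2]] with rank 1, so corank 2. A Groebner basis of the Jacobian ideal J(f) in C{u,v,w} is {u^3, u^2*v, u^2/4 + u*v^2, v^3, w}; counting standard monomials gives mu = 6. Corank 2; j^3 = -2*u^3 is a perfect cube, so E-series; the 4-jet and mu = 6 give E_6.

6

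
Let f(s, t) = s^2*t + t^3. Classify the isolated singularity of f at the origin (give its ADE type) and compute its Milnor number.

Type D_4, Milnor number mu = 4.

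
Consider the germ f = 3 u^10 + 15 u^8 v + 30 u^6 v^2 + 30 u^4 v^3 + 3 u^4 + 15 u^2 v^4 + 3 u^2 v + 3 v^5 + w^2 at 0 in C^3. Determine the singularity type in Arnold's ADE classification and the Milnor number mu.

The Hessian of f at 0 has rank 1. Corank 2; j^3 = 3*u^2*v has shape L^2 M (L != M), so D-series; mu = 6 gives D_6.

Type D_{6}, Milnor number mu = 6.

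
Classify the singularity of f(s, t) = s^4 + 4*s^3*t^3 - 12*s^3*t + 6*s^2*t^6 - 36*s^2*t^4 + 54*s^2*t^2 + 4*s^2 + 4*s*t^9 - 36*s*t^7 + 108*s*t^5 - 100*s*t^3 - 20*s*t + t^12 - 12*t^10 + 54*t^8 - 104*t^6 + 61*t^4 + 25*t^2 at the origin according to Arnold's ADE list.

A3

The Hessian of f at 0 is [[8, -20], [-20, 50]] with rank 1, so corank 1. A Groebner basis of the Jacobian ideal J(f) in C{s,t} is {t^3, s - 5*t/2}; counting standard monomials gives mu = 3. Corank 1: A-series; mu = 3 gives A_3.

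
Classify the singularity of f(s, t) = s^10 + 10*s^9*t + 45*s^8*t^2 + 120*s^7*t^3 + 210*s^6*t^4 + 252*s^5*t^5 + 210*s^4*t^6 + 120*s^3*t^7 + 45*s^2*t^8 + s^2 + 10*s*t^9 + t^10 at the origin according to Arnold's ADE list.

A9

The Hessian of f at 0 has rank 1. Corank 1: A-series; mu = 9 gives A_9.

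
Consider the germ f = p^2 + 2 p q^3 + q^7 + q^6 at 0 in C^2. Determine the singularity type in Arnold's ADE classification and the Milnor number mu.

Type A6, Milnor number mu = 6.

The Hessian of f at 0 is [[2, 0], [0, 0]] with rank 1, so corank 1. A Groebner basis of the Jacobian ideal J(f) in C{p,q} is {p + q^3, p^2}; counting standard monomials gives mu = 6. Corank 1: A-series; mu = 6 gives A_6.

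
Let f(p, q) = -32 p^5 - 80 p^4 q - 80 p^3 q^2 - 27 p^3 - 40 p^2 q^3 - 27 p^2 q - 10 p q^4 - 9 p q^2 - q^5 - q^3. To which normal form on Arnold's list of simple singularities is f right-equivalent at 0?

E_{8}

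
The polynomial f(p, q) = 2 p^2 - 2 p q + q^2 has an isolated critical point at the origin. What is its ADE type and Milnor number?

Type A_{1}, Milnor number mu = 1.

The Hessian of f at 0 has rank 2. Corank 0: nondegenerate Morse point, so A_1.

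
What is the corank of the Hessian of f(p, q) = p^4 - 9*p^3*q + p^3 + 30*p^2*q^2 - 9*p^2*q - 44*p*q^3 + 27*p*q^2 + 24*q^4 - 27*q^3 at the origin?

Hessian at 0 has rank 0.

2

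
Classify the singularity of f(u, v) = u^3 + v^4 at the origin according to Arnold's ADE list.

The Hessian of f at 0 is [[0, 0], [0, 0]] with rank 0, so corank 2. A Groebner basis of the Jacobian ideal J(f) in C{u,v} is {v^3, u^2}; counting standard monomials gives mu = 6. Corank 2; j^3 = u^3 is a perfect cube, so E-series; the 4-jet and mu = 6 give E_6.

E6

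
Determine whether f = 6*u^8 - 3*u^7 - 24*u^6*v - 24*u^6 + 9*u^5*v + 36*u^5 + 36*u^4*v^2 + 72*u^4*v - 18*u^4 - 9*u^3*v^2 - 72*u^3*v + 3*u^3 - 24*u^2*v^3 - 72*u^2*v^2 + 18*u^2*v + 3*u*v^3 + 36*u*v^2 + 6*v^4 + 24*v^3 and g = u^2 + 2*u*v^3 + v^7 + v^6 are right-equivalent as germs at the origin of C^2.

No.

The Hessian of f at 0 is [[0, 0], [0, 0]] with rank 0, so corank 2. A Groebner basis of the Jacobian ideal J(f) in C{u,v} is {-3*u^2/220 - 3*u*v/55 + v^4 - v^3/220 - 3*v^2/55, u^3 - 147*u^2/110 - 294*u*v/55 + 831*v^3/110 - 294*v^2/55, u^2*v + 97*u^2/220 + 97*u*v/55 - 2543*v^3/660 + 97*v^2/55, -6*u^2/55 + u*v^2 - 24*u*v/55 + 108*v^3/55 - 24*v^2/55}; counting standard monomials gives mu = 7. Corank 2; j^3 = 3*(u + 2*v)^3 is a perfect cube, so E-series; the 4-jet and mu = 7 give E_7. The Hessian of g at 0 is [[2, 0], [0, 0]] with rank 1, so corank 1. A Groebner basis of the Jacobian ideal J(g) in C{u,v} is {u + v^3, u^2}; counting standard monomials gives mu = 6. Corank 1: A-series; mu = 6 gives A_6. f is E_7 but g is A_6, hence not right-equivalent.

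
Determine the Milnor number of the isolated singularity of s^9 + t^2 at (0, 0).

8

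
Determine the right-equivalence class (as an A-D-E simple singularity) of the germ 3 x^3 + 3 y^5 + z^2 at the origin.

The Hessian of f at 0 has rank 1. Corank 2; j^3 = 3*x^3 is a perfect cube, so E-series; the 5-jet and mu = 8 give E_8.

E_{8}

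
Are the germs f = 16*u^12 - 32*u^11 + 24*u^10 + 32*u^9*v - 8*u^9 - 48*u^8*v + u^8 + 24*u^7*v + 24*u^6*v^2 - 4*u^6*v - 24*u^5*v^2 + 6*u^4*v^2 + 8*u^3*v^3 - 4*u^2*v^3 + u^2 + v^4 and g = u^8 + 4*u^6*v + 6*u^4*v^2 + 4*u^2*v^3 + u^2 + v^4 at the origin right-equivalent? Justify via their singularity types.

Yes.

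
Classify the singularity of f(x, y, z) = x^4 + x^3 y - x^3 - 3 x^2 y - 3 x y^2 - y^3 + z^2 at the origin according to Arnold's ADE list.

The Hessian of f at 0 is [[0, 0, 0], [0, 0, 0], [0, 0, 2]] with rank 1, so corank 2. A Groebner basis of the Jacobian ideal J(f) in C{x,y,z} is {3*x^2 + 6*x*y + y^4 + y^3 + 3*y^2, x^3 - 3*x^2 - 6*x*y - 3*y^2, x^2*y + 3*x^2 + 6*x*y + 3*y^2, -2*x^2 + x*y^2 - 4*x*y + y^3/3 - 2*y^2, z}; counting standard monomials gives mu = 7. Corank 2; j^3 = -(x + y)^3 is a perfect cube, so E-series; the 4-jet and mu = 7 give E_7.

E_{7}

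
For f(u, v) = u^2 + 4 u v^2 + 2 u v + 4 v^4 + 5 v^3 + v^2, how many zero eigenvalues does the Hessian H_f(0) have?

Hessian at 0 has rank 1.

1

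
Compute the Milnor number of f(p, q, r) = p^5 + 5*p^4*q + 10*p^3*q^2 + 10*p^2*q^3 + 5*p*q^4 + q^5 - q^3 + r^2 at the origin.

The Hessian of f at 0 has rank 1. Corank 2; j^3 = -q^3 is a perfect cube, so E-series; the 5-jet and mu = 8 give E_8.

8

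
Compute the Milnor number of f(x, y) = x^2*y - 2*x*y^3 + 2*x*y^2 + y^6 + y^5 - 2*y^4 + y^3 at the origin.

The Hessian of f at 0 has rank 0. Corank 2; j^3 = y*(x + y)^2 has shape L^2 M (L != M), so D-series; mu = 7 gives D_7.

7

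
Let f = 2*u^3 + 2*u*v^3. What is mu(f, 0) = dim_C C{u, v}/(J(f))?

The Hessian of f at 0 has rank 0. Corank 2; j^3 = 2*u^3 is a perfect cube, so E-series; the 4-jet and mu = 7 give E_7.

7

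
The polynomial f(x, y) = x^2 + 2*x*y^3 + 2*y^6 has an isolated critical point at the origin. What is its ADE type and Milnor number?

The Hessian of f at 0 has rank 1. Corank 1: A-series; mu = 5 gives A_5.

Type A_{5}, Milnor number mu = 5.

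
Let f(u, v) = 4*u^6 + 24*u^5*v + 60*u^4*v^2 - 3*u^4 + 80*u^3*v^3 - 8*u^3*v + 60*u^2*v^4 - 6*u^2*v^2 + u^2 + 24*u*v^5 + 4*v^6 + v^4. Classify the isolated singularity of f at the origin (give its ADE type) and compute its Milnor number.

Type A3, Milnor number mu = 3.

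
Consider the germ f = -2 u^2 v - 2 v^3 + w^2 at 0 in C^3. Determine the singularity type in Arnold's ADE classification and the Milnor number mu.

The Hessian of f at 0 is [[0, 0, 0], [0, 0, 0], [0, 0, 2]] with rank 1, so corank 2. A Groebner basis of the Jacobian ideal J(f) in C{u,v,w} is {v^3, u^2 + 3*v^2, u*v, w}; counting standard monomials gives mu = 4. Corank 2; j^3 = -2*v*(u^2 + v^2) splits into three distinct lines over C (the quadratic factor has nonzero discriminant), so D_4.

Type D_4, Milnor number mu = 4.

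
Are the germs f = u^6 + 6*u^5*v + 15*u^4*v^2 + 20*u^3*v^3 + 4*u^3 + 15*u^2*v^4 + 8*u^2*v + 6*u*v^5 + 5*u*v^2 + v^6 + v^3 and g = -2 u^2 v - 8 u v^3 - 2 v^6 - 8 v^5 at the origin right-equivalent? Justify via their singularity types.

Yes.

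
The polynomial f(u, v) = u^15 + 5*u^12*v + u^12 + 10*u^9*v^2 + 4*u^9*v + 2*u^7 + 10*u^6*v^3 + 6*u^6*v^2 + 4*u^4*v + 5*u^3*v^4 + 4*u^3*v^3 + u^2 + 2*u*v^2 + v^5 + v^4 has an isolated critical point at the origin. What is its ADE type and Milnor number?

The Hessian of f at 0 has rank 1. Corank 1: A-series; mu = 4 gives A_4.

Type A_{4}, Milnor number mu = 4.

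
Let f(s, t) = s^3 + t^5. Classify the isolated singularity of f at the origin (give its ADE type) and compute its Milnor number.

Type E8, Milnor number mu = 8.

The Hessian of f at 0 is [[0, 0], [0, 0]] with rank 0, so corank 2. A Groebner basis of the Jacobian ideal J(f) in C{s,t} is {t^4, s^2}; counting standard monomials gives mu = 8. Corank 2; j^3 = s^3 is a perfect cube, so E-series; the 5-jet and mu = 8 give E_8.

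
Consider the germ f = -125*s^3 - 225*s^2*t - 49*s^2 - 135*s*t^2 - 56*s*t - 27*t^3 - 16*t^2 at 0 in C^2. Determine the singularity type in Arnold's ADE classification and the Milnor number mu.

Type A_2, Milnor number mu = 2.

The Hessian of f at 0 is [[-98, -56], [-56, -32]] with rank 1, so corank 1. A Groebner basis of the Jacobian ideal J(f) in C{s,t} is {t^2, s + 4*t/7}; counting standard monomials gives mu = 2. Corank 1: A-series; mu = 2 gives A_2.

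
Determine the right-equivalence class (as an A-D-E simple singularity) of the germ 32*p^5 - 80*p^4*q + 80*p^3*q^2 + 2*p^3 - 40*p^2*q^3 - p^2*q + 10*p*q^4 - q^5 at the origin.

The Hessian of f at 0 has rank 0. Corank 2; j^3 = p^2*(2*p - q) has shape L^2 M (L != M), so D-series; mu = 6 gives D_6.

D_{6}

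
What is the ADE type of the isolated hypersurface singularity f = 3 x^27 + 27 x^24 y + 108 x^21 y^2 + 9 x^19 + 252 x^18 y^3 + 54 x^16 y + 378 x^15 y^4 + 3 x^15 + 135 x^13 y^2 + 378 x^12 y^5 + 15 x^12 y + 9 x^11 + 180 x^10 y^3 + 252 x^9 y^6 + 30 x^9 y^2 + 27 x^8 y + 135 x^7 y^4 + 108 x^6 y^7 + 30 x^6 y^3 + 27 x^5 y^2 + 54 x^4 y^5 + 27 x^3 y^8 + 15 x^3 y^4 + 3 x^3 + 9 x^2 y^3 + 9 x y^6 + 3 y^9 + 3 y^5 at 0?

E_8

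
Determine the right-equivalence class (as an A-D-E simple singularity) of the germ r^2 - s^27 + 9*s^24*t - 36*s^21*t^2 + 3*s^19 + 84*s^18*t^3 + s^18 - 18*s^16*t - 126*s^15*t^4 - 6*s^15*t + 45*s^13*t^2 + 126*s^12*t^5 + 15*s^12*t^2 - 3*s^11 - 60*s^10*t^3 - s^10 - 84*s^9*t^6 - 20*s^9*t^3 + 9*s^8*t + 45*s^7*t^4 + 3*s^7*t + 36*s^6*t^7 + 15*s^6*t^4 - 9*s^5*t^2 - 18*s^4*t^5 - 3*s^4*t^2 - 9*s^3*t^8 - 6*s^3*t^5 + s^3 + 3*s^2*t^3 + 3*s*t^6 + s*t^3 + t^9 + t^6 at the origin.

E_7

The Hessian of f at 0 is [[0, 0, 0], [0, 0, 0], [0, 0, 2]] with rank 1, so corank 2. A Groebner basis of the Jacobian ideal J(f) in C{s,t,r} is {s^3, s*t^2, 3*s^2 + t^3, r}; counting standard monomials gives mu = 7. Corank 2; j^3 = s^3 is a perfect cube, so E-series; the 4-jet and mu = 7 give E_7.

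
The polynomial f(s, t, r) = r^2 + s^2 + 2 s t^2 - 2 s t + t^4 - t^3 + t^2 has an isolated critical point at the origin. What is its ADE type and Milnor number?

Type A2, Milnor number mu = 2.

The Hessian of f at 0 is [[2, -2, 0], [-2, 2, 0], [0, 0, 2]] with rank 2, so corank 1. A Groebner basis of the Jacobian ideal J(f) in C{s,t,r} is {t^2, s - t, r}; counting standard monomials gives mu = 2. Corank 1: A-series; mu = 2 gives A_2.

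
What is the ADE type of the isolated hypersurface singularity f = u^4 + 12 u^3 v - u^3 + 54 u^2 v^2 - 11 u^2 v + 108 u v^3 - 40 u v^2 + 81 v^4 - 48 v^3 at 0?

D5

The Hessian of f at 0 is [[0, 0], [0, 0]] with rank 0, so corank 2. A Groebner basis of the Jacobian ideal J(f) in C{u,v} is {u*v^2 - u*v - 4*v^2, u*v/4 + v^3 + v^2, u^2 + 7*u*v + 12*v^2}; counting standard monomials gives mu = 5. Corank 2; j^3 = -(u + 3*v)*(u + 4*v)^2 has shape L^2 M (L != M), so D-series; mu = 5 gives D_5.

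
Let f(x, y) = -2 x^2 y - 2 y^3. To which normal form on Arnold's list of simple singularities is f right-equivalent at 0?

D_{4}

The Hessian of f at 0 has rank 0. Corank 2; j^3 = -2*y*(x^2 + y^2) splits into three distinct lines over C (the quadratic factor has nonzero discriminant), so D_4.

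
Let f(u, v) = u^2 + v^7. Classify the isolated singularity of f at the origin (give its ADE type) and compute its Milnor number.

The Hessian of f at 0 has rank 1. Corank 1: A-series; mu = 6 gives A_6.

Type A6, Milnor number mu = 6.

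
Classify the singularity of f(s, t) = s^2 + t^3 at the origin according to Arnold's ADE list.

The Hessian of f at 0 has rank 1. Corank 1: A-series; mu = 2 gives A_2.

A_2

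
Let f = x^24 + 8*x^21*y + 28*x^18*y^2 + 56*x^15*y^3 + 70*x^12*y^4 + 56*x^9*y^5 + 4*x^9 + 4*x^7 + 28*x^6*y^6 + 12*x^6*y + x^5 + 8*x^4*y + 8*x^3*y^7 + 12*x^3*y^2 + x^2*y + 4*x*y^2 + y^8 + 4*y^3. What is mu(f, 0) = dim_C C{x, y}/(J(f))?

9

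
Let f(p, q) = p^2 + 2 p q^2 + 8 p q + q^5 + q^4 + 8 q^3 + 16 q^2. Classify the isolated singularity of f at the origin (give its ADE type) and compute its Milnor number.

Type A4, Milnor number mu = 4.

The Hessian of f at 0 has rank 1. Corank 1: A-series; mu = 4 gives A_4.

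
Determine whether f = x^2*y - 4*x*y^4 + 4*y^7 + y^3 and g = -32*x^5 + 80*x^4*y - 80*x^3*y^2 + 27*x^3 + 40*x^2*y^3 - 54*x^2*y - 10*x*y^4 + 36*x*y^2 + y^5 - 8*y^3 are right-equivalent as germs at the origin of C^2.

No.

The Hessian of f at 0 has rank 0. Corank 2; j^3 = y*(x^2 + y^2) splits into three distinct lines over C (the quadratic factor has nonzero discriminant), so D_4. The Hessian of g at 0 has rank 0. Corank 2; j^3 = (3*x - 2*y)^3 is a perfect cube, so E-series; the 5-jet and mu = 8 give E_8. f is D_4 but g is E_8, hence not right-equivalent.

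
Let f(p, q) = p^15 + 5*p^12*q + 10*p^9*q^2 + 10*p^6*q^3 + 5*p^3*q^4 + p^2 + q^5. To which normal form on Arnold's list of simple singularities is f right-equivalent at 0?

A4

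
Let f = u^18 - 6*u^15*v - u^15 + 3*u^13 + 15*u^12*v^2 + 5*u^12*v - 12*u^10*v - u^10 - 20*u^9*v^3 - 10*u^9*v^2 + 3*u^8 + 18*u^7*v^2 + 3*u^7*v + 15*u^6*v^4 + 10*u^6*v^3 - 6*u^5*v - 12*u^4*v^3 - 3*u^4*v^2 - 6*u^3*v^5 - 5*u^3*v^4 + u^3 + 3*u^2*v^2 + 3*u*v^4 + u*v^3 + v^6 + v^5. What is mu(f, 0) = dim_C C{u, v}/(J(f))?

7

The Hessian of f at 0 has rank 0. Corank 2; j^3 = u^3 is a perfect cube, so E-series; the 4-jet and mu = 7 give E_7.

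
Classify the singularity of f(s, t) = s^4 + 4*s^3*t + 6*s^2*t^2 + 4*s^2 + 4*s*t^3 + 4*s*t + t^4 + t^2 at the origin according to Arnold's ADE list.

The Hessian of f at 0 is [[8, 4], [4, 2]] with rank 1, so corank 1. A Groebner basis of the Jacobian ideal J(f) in C{s,t} is {t^3, s + t/2}; counting standard monomials gives mu = 3. Corank 1: A-series; mu = 3 gives A_3.

A3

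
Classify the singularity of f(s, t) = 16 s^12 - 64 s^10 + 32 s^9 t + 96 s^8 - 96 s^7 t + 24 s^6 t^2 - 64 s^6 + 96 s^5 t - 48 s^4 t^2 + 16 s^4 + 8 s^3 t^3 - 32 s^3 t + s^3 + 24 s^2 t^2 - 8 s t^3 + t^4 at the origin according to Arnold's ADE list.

E_6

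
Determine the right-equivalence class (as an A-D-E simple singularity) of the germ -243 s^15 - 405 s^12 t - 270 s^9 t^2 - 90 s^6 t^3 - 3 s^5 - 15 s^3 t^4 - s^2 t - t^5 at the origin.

The Hessian of f at 0 is [[0, 0], [0, 0]] with rank 0, so corank 2. A Groebner basis of the Jacobian ideal J(f) in C{s,t} is {s^2/5 + t^4, s^3, s*t}; counting standard monomials gives mu = 6. Corank 2; j^3 = -s^2*t has shape L^2 M (L != M), so D-series; mu = 6 gives D_6.

D6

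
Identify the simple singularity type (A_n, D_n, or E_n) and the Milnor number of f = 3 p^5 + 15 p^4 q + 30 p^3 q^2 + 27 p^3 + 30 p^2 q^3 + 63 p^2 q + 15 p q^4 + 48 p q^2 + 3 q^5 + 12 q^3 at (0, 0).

Type D_{6}, Milnor number mu = 6.

The Hessian of f at 0 has rank 0. Corank 2; j^3 = 3*(p + q)*(3*p + 2*q)^2 has shape L^2 M (L != M), so D-series; mu = 6 gives D_6.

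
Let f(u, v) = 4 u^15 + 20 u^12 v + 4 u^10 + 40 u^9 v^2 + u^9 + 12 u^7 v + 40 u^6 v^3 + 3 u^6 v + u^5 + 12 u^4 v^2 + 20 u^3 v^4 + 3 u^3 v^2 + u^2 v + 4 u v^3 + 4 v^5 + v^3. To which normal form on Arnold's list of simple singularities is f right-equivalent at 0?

The Hessian of f at 0 has rank 0. Corank 2; j^3 = v*(u^2 + v^2) splits into three distinct lines over C (the quadratic factor has nonzero discriminant), so D_4.

D_4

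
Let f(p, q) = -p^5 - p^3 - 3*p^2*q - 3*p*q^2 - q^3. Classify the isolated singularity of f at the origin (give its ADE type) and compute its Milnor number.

Type E_{8}, Milnor number mu = 8.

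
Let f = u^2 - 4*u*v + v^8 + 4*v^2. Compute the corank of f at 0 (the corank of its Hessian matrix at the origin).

The Hessian at 0 is [[2, -4], [-4, 8]] of rank 1; hence corank 1.

1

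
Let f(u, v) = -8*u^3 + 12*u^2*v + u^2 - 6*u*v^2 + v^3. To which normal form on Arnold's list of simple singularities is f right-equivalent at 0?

A2

The Hessian of f at 0 is [[2, 0], [0, 0]] with rank 1, so corank 1. A Groebner basis of the Jacobian ideal J(f) in C{u,v} is {v^2, u}; counting standard monomials gives mu = 2. Corank 1: A-series; mu = 2 gives A_2.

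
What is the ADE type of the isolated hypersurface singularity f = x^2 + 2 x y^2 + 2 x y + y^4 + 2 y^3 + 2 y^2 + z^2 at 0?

A_1

The Hessian of f at 0 has rank 3. Corank 0: nondegenerate Morse point, so A_1.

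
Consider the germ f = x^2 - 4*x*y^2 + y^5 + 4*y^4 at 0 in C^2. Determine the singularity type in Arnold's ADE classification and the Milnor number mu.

The Hessian of f at 0 is [[2, 0], [0, 0]] with rank 1, so corank 1. A Groebner basis of the Jacobian ideal J(f) in C{x,y} is {x^2, -x/2 + y^2}; counting standard monomials gives mu = 4. Corank 1: A-series; mu = 4 gives A_4.

Type A_{4}, Milnor number mu = 4.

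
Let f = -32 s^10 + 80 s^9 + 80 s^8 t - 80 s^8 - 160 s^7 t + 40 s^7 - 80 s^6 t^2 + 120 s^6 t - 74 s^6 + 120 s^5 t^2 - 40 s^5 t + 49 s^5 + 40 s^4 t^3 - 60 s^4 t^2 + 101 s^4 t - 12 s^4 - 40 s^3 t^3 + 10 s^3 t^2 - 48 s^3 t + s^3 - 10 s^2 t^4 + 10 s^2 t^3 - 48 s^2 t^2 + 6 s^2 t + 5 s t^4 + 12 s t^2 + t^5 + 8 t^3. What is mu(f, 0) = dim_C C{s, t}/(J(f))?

The Hessian of f at 0 has rank 0. Corank 2; j^3 = (s + 2*t)^3 is a perfect cube, so E-series; the 5-jet and mu = 8 give E_8.

8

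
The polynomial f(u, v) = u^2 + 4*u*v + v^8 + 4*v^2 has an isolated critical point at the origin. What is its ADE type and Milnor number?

Type A7, Milnor number mu = 7.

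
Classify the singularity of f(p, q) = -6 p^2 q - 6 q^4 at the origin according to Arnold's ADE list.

The Hessian of f at 0 is [[0, 0], [0, 0]] with rank 0, so corank 2. A Groebner basis of the Jacobian ideal J(f) in C{p,q} is {p^3, p^2/4 + q^3, p*q}; counting standard monomials gives mu = 5. Corank 2; j^3 = -6*p^2*q has shape L^2 M (L != M), so D-series; mu = 5 gives D_5.

D_5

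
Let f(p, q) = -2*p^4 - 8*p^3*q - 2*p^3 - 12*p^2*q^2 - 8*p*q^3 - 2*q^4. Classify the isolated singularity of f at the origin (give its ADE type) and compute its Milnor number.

Type E_6, Milnor number mu = 6.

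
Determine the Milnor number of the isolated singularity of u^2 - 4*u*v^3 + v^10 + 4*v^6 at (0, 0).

The Hessian of f at 0 is [[2, 0], [0, 0]] with rank 1, so corank 1. A Groebner basis of the Jacobian ideal J(f) in C{u,v} is {u^3, -u/2 + v^3}; counting standard monomials gives mu = 9. Corank 1: A-series; mu = 9 gives A_9.

9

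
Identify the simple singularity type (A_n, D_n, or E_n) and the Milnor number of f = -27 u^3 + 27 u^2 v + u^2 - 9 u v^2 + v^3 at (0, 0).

The Hessian of f at 0 has rank 1. Corank 1: A-series; mu = 2 gives A_2.

Type A_2, Milnor number mu = 2.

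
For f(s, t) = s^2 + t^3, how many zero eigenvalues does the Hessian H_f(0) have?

The Hessian at 0 is [[2, 0], [0, 0]] of rank 1; hence corank 1.

1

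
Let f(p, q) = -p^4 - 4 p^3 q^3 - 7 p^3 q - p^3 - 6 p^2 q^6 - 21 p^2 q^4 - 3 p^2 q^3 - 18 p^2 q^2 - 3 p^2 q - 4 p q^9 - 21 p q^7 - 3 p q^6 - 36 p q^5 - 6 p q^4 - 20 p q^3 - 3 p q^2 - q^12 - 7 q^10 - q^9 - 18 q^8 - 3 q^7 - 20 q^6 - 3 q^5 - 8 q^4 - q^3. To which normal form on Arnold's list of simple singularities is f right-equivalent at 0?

E7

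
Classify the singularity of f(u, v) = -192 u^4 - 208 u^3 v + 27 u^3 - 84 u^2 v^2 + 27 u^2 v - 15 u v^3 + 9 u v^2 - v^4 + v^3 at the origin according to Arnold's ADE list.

E7

The Hessian of f at 0 has rank 0. Corank 2; j^3 = (3*u + v)^3 is a perfect cube, so E-series; the 4-jet and mu = 7 give E_7.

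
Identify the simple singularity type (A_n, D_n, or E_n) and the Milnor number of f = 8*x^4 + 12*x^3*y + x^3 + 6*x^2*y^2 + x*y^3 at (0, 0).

Type E_{7}, Milnor number mu = 7.

The Hessian of f at 0 has rank 0. Corank 2; j^3 = x^3 is a perfect cube, so E-series; the 4-jet and mu = 7 give E_7.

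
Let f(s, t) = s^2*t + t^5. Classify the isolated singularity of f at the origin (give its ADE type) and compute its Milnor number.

The Hessian of f at 0 is [[0, 0], [0, 0]] with rank 0, so corank 2. A Groebner basis of the Jacobian ideal J(f) in C{s,t} is {s^2/5 + t^4, s^3, s*t}; counting standard monomials gives mu = 6. Corank 2; j^3 = s^2*t has shape L^2 M (L != M), so D-series; mu = 6 gives D_6.

Type D6, Milnor number mu = 6.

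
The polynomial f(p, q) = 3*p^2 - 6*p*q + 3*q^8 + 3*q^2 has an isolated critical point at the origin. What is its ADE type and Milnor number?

Type A_{7}, Milnor number mu = 7.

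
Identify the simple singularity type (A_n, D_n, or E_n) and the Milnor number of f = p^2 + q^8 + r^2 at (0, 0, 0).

Type A_7, Milnor number mu = 7.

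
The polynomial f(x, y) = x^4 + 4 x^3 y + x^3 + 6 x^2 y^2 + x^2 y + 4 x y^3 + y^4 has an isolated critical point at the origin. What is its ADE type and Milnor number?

Type D_5, Milnor number mu = 5.

The Hessian of f at 0 has rank 0. Corank 2; j^3 = x^2*(x + y) has shape L^2 M (L != M), so D-series; mu = 5 gives D_5.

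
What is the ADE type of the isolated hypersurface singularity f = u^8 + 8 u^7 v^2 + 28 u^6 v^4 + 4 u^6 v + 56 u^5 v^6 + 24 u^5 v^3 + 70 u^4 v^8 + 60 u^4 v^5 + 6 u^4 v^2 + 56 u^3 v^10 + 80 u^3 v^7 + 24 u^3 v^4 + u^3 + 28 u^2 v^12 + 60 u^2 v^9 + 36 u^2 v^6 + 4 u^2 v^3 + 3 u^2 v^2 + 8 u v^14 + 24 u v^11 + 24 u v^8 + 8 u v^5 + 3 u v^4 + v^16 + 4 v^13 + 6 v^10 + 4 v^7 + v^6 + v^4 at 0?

The Hessian of f at 0 has rank 0. Corank 2; j^3 = u^3 is a perfect cube, so E-series; the 4-jet and mu = 6 give E_6.

E_6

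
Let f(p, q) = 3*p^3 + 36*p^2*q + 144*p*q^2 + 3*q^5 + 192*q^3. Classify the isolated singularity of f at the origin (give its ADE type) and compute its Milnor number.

The Hessian of f at 0 has rank 0. Corank 2; j^3 = 3*(p + 4*q)^3 is a perfect cube, so E-series; the 5-jet and mu = 8 give E_8.

Type E8, Milnor number mu = 8.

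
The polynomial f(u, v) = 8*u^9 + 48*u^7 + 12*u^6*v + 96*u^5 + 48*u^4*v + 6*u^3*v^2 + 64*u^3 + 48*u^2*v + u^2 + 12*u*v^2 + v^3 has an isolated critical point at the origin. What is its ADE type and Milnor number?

Type A_2, Milnor number mu = 2.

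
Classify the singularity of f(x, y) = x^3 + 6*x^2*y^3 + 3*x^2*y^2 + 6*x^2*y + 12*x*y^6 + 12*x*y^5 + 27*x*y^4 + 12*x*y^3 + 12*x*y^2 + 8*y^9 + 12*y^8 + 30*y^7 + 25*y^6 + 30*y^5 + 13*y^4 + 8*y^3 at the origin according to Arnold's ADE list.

The Hessian of f at 0 has rank 0. Corank 2; j^3 = (x + 2*y)^3 is a perfect cube, so E-series; the 4-jet and mu = 6 give E_6.

E_{6}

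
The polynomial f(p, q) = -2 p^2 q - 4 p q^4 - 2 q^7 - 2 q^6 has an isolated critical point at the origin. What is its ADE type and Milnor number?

Type D_{7}, Milnor number mu = 7.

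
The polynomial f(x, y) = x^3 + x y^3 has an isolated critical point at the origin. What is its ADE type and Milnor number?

Type E7, Milnor number mu = 7.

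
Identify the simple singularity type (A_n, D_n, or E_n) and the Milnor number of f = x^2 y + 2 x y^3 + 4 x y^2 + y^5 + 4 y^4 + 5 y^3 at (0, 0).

Type D4, Milnor number mu = 4.

The Hessian of f at 0 is [[0, 0], [0, 0]] with rank 0, so corank 2. A Groebner basis of the Jacobian ideal J(f) in C{x,y} is {y^3, x^2 - y^2, x*y + 2*y^2}; counting standard monomials gives mu = 4. Corank 2; j^3 = y*(x^2 + 4*x*y + 5*y^2) splits into three distinct lines over C (the quadratic factor has nonzero discriminant), so D_4.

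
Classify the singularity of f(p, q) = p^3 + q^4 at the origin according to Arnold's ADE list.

E6

The Hessian of f at 0 has rank 0. Corank 2; j^3 = p^3 is a perfect cube, so E-series; the 4-jet and mu = 6 give E_6.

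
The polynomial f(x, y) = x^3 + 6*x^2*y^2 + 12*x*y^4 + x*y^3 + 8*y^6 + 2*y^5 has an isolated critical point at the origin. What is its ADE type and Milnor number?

Type E_7, Milnor number mu = 7.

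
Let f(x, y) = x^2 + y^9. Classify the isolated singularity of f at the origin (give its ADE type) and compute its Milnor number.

Type A_8, Milnor number mu = 8.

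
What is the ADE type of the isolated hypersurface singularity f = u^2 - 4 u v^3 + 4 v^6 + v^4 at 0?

A3

The Hessian of f at 0 has rank 1. Corank 1: A-series; mu = 3 gives A_3.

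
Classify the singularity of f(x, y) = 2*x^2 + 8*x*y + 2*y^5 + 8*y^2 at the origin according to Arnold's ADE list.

A_{4}

The Hessian of f at 0 has rank 1. Corank 1: A-series; mu = 4 gives A_4.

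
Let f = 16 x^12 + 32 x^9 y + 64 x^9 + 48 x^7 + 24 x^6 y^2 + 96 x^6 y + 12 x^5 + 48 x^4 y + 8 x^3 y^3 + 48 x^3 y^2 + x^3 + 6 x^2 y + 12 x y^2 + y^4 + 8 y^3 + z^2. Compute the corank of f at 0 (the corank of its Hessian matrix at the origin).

The Hessian at 0 is [[0, 0, 0], [0, 0, 0], [0, 0, 2]] of rank 1; hence corank 2.

2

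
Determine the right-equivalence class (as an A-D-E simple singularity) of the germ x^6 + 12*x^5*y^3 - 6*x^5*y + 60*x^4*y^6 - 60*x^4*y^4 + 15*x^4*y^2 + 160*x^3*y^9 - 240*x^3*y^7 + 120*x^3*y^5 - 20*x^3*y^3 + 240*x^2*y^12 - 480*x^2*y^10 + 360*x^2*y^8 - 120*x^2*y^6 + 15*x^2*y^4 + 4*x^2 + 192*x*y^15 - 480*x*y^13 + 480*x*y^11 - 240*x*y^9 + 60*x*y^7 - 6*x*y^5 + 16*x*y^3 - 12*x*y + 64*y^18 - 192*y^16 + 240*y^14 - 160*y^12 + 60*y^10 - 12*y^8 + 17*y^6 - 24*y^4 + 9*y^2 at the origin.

A5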